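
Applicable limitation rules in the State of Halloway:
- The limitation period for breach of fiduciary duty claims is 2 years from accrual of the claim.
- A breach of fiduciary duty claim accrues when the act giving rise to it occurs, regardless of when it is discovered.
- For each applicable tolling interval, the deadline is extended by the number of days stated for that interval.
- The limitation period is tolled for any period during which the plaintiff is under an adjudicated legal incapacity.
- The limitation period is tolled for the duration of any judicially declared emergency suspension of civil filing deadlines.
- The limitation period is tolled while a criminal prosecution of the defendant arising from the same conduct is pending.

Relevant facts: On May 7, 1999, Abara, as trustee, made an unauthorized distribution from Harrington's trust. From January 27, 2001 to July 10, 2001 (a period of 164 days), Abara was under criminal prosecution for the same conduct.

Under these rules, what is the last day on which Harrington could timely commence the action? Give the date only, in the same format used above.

The claim accrued on May 7, 1999, when the wrongful act occurred.
2 years from May 7, 1999 is May 7, 2001.
Because the pending criminal prosecution ran from January 27, 2001 to July 10, 2001, the deadline is extended by 164 days to October 18, 2001.

October 18, 2001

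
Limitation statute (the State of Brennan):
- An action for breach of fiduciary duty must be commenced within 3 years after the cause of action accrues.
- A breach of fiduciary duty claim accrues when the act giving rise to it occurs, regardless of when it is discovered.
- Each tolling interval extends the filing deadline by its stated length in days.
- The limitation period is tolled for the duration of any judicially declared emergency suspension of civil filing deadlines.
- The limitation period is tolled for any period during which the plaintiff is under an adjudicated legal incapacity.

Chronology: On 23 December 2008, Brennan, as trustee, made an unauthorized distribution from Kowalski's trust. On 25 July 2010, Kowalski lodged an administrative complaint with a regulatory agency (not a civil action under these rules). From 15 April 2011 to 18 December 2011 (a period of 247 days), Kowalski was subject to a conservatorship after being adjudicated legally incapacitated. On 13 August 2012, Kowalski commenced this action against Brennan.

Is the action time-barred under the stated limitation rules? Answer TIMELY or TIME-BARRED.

The cause of action accrued on 23 December 2008, the date of the act.
3 years from 23 December 2008 is 23 December 2011.
Because the plaintiff's legal incapacity ran from 15 April 2011 to 18 December 2011, the deadline is extended by 247 days to 26 August 2012.
Nothing else in the chronology tolls or restarts the period.
Filing on 13 August 2012 beat the 26 August 2012 deadline — the action is timely.

TIMELY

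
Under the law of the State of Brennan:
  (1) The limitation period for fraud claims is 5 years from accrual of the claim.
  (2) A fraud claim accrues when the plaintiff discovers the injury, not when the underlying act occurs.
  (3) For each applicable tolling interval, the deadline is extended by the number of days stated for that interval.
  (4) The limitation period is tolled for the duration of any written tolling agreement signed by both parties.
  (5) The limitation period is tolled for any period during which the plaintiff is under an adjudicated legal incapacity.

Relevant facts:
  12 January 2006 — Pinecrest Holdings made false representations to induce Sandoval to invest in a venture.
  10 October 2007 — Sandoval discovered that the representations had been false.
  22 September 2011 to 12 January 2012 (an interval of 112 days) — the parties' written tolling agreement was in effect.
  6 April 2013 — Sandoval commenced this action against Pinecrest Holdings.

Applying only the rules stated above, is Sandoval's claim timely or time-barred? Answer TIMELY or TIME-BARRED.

TIME-BARRED

Accrual is tied to discovery, so the period began on 10 October 2007 rather than on 12 January 2006 when the act occurred.
5 years from 10 October 2007 is 10 October 2012.
The written tolling agreement from 22 September 2011 to 12 January 2012 tolled the period for 112 days, extending the deadline to 30 January 2013.
Sandoval filed on 6 April 2013, after the 30 January 2013 deadline, so the action is time-barred.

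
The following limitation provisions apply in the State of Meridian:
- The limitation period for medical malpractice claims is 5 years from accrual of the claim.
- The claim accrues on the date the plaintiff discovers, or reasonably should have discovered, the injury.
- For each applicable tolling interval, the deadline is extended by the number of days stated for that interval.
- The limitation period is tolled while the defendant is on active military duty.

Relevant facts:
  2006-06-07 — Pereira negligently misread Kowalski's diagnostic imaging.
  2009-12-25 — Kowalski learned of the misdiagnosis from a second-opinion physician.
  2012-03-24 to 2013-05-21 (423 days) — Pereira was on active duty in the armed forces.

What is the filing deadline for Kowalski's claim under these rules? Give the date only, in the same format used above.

2016-02-21

Under the discovery rule, the claim accrued on 2009-12-25, when Kowalski discovered the injury — not on the 2006-06-07 date of the underlying act.
5 years from 2009-12-25 is 2014-12-25.
The defendant's active military service from 2012-03-24 to 2013-05-21 tolled the period for 423 days, extending the deadline to 2016-02-21.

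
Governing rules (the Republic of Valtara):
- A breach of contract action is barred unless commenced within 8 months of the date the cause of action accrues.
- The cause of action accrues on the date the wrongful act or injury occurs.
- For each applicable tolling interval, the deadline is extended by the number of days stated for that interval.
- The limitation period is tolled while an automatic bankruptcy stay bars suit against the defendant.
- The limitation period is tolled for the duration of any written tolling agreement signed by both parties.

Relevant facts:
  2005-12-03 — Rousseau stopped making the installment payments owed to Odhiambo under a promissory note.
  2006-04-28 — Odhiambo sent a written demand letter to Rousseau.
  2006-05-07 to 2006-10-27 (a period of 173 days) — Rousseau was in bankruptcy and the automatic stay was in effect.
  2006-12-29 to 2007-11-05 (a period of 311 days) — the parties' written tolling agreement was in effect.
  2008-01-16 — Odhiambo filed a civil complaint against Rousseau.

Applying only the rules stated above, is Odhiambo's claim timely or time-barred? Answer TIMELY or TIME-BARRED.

TIME-BARRED

The cause of action accrued on 2005-12-03, the date of the act.
8 months from 2005-12-03 is 2006-08-03.
Because the automatic bankruptcy stay ran from 2006-05-07 to 2006-10-27, the deadline is extended by 173 days to 2007-01-23.
The period was tolled for 311 days by the written tolling agreement (2006-12-29 to 2007-11-05), pushing the deadline to 2007-11-30.
None of the other events listed affects the running of the period under the stated rules.
Odhiambo filed on 2008-01-16, after the 2007-11-30 deadline, so the action is time-barred.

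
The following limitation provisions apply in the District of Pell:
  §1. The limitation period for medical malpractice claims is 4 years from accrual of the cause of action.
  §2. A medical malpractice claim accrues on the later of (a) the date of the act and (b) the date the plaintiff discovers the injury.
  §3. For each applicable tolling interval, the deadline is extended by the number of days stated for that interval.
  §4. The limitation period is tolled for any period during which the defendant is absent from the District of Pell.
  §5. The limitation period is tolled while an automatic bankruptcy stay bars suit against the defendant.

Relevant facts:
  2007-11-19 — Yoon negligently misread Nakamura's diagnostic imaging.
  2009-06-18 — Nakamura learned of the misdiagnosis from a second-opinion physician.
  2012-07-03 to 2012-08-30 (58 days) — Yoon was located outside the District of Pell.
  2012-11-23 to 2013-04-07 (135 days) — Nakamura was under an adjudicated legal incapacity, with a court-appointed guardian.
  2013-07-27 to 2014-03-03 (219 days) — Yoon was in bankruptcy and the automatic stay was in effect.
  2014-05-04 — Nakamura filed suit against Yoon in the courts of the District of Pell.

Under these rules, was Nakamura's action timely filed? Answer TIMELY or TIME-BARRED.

TIME-BARRED

The claim accrued on 2009-06-18 — the later of the 2007-11-19 act and the 2009-06-18 discovery.
4 years from 2009-06-18 is 2013-06-18.
The period was tolled for 58 days by the defendant's absence from the jurisdiction (2012-07-03 to 2012-08-30), pushing the deadline to 2013-08-15.
Because the automatic bankruptcy stay ran from 2013-07-27 to 2014-03-03, the deadline is extended by 219 days to 2014-03-22.
Although the plaintiff's incapacity ran from 2012-11-23 to 2013-04-07, the stated rules do not make that a tolling event, so it is disregarded.
Filing on 2014-05-04 missed the 2014-03-22 deadline — the action is time-barred.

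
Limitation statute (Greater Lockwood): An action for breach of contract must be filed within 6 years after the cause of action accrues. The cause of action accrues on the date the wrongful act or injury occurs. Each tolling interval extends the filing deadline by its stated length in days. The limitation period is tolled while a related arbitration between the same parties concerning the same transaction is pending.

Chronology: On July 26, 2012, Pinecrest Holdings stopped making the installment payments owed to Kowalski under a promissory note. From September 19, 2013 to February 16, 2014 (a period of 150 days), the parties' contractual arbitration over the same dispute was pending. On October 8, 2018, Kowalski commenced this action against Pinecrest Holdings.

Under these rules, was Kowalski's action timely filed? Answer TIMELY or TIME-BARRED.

The limitation period began to run on July 26, 2012.
Adding the 6 years base period to July 26, 2012 gives a deadline of July 26, 2018, before any tolling.
Because the pending related arbitration ran from September 19, 2013 to February 16, 2014, the deadline is extended by 150 days to December 23, 2018.
Filing on October 8, 2018 beat the December 23, 2018 deadline — the action is timely.

TIMELY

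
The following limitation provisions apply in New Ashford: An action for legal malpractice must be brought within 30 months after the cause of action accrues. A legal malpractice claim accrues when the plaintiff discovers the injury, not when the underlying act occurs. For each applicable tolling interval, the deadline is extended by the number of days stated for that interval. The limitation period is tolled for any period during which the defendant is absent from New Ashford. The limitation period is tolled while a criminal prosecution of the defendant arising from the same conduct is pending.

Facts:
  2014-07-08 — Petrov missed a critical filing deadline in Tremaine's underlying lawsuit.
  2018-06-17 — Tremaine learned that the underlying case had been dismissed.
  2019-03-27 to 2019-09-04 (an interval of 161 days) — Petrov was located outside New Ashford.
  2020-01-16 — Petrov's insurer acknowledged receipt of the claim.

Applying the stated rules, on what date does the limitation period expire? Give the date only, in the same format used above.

The claim did not accrue until Tremaine discovered the injury on 2018-06-17; the 2014-07-08 act date does not start the clock under the stated rule.
The untolled deadline — 30 months after 2018-06-17 — is 2020-12-17.
The defendant's absence from the jurisdiction from 2019-03-27 to 2019-09-04 tolled the period for 161 days, extending the deadline to 2021-05-27.
The other events in the timeline have no effect on the limitation period under the stated rules.

2021-05-27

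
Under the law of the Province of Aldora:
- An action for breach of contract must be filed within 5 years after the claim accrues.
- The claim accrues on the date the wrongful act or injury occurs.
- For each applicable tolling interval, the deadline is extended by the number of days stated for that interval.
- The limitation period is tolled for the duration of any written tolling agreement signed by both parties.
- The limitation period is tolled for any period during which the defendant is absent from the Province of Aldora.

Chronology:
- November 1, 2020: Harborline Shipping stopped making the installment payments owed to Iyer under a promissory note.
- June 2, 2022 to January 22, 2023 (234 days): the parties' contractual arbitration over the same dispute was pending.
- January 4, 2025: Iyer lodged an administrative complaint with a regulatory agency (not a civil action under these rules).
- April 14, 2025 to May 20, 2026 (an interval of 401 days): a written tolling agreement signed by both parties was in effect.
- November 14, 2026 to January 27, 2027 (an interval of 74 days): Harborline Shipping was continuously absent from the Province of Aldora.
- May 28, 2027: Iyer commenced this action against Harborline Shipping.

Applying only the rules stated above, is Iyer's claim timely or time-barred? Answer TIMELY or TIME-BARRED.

The claim accrued on November 1, 2020, the date of the act.
Adding the 5 years base period to November 1, 2020 gives a deadline of November 1, 2025, before any tolling.
Because the written tolling agreement ran from April 14, 2025 to May 20, 2026, the deadline is extended by 401 days to December 7, 2026.
The period was tolled for 74 days by the defendant's absence from the jurisdiction (November 14, 2026 to January 27, 2027), pushing the deadline to February 19, 2027.
No stated provision tolls the period for a pending arbitration, so the interval from June 2, 2022 to January 22, 2023 has no effect on the deadline.
None of the other events listed affects the running of the period under the stated rules.
Filing on May 28, 2027 missed the February 19, 2027 deadline — the action is time-barred.

TIME-BARRED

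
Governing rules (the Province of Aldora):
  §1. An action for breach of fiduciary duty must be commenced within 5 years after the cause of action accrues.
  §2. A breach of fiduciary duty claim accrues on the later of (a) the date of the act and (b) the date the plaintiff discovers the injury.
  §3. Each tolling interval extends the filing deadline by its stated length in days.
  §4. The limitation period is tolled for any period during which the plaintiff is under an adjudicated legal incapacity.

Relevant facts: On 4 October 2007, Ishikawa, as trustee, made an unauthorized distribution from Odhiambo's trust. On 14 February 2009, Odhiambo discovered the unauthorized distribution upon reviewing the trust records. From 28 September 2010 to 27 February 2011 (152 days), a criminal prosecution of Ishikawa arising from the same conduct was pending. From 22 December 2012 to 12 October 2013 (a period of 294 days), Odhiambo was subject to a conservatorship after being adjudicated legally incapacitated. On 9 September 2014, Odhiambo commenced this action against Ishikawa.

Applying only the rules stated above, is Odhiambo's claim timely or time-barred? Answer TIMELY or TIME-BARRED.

TIMELY

The claim accrued on 14 February 2009 — the later of the 4 October 2007 act and the 14 February 2009 discovery.
5 years from 14 February 2009 is 14 February 2014.
Because the plaintiff's legal incapacity ran from 22 December 2012 to 12 October 2013, the deadline is extended by 294 days to 5 December 2014.
Although a criminal prosecution ran from 28 September 2010 to 27 February 2011, the stated rules do not make that a tolling event, so it is disregarded.
Filing on 9 September 2014 beat the 5 December 2014 deadline — the action is timely.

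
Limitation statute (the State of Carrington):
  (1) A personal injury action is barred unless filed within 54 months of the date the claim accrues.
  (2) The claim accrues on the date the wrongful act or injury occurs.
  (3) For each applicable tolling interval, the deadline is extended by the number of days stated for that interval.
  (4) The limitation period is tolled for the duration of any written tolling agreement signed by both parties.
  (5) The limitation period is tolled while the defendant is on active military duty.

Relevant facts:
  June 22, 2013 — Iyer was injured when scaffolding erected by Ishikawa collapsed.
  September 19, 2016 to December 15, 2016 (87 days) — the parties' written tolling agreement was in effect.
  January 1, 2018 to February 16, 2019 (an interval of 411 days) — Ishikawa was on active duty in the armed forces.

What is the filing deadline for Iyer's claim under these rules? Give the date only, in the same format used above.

The claim accrued on June 22, 2013, the date of the act.
54 months from June 22, 2013 is December 22, 2017.
The written tolling agreement from September 19, 2016 to December 15, 2016 tolled the period for 87 days, extending the deadline to March 19, 2018.
The defendant's active military service from January 1, 2018 to February 16, 2019 tolled the period for 411 days, extending the deadline to May 4, 2019.

May 4, 2019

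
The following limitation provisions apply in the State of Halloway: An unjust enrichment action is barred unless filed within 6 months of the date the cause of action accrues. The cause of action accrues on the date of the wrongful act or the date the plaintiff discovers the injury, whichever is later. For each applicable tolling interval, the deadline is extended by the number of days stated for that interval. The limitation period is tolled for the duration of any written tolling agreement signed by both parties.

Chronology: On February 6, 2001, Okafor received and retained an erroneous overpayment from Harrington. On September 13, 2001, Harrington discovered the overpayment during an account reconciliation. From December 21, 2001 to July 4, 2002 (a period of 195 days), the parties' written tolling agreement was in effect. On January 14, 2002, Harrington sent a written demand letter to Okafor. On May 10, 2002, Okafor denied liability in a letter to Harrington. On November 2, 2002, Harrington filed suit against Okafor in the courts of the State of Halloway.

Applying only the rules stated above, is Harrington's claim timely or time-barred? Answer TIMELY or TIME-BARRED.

TIME-BARRED

Taking the later of the act (February 6, 2001) and discovery (September 13, 2001), the claim accrued on September 13, 2001.
Adding the 6 months base period to September 13, 2001 gives a deadline of March 13, 2002, before any tolling.
The written tolling agreement from December 21, 2001 to July 4, 2002 tolled the period for 195 days, extending the deadline to September 24, 2002.
None of the other events listed affects the running of the period under the stated rules.
Harrington filed on November 2, 2002, after the September 24, 2002 deadline, so the action is time-barred.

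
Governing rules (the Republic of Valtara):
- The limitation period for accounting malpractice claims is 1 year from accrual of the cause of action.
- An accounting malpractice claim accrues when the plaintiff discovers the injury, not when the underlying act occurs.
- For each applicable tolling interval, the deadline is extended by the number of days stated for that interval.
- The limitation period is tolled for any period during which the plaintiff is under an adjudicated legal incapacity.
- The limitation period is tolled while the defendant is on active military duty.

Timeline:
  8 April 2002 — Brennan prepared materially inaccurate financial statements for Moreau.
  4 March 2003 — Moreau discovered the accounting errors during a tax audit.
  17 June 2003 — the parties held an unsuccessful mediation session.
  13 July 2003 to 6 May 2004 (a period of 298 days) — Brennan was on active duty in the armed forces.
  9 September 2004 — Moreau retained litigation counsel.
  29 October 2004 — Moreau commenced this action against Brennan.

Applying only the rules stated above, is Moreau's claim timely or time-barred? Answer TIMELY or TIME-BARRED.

The claim did not accrue until Moreau discovered the injury on 4 March 2003; the 8 April 2002 act date does not start the clock under the stated rule.
1 year from 4 March 2003 is 4 March 2004.
The defendant's active military service from 13 July 2003 to 6 May 2004 tolled the period for 298 days, extending the deadline to 27 December 2004.
The other events in the timeline have no effect on the limitation period under the stated rules.
Filing on 29 October 2004 beat the 27 December 2004 deadline — the action is timely.

TIMELY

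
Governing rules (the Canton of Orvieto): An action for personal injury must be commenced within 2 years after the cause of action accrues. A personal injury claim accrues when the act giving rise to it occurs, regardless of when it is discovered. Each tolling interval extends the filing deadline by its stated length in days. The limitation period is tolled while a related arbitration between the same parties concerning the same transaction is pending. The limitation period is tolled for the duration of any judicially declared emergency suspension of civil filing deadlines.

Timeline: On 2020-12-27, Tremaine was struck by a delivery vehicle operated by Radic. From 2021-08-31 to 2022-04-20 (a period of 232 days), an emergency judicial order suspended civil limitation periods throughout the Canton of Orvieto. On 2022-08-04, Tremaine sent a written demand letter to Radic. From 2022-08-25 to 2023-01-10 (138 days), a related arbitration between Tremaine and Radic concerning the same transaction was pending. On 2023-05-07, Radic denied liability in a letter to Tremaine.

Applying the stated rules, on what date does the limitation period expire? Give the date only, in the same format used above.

2024-01-01

The limitation period began to run on 2020-12-27.
2 years from 2020-12-27 is 2022-12-27.
The emergency suspension of filing deadlines from 2021-08-31 to 2022-04-20 tolled the period for 232 days, extending the deadline to 2023-08-16.
Because the pending related arbitration ran from 2022-08-25 to 2023-01-10, the deadline is extended by 138 days to 2024-01-01.
None of the other events listed affects the running of the period under the stated rules.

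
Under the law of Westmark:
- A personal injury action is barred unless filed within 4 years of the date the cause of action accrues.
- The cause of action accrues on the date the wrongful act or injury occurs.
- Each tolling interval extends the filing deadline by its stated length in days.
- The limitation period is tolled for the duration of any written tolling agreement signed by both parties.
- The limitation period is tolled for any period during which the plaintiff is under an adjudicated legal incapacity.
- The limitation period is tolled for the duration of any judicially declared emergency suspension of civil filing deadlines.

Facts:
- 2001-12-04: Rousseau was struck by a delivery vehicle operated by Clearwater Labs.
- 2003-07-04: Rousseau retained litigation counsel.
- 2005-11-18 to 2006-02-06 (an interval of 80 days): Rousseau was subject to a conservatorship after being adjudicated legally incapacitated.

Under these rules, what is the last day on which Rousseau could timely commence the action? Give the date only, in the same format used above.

The claim accrued on 2001-12-04, when the wrongful act occurred.
The untolled deadline — 4 years after 2001-12-04 — is 2005-12-04.
The period was tolled for 80 days by the plaintiff's legal incapacity (2005-11-18 to 2006-02-06), pushing the deadline to 2006-02-22.
None of the other events listed affects the running of the period under the stated rules.

2006-02-22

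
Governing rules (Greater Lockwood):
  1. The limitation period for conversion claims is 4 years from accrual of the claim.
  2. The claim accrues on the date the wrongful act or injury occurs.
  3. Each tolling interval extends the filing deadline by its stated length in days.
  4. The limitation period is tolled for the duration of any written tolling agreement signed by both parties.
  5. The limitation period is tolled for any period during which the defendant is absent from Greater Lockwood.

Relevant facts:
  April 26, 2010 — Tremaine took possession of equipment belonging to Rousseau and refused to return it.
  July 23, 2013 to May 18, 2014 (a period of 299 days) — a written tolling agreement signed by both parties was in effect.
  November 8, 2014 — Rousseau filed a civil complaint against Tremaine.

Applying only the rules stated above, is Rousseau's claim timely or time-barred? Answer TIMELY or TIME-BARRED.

TIMELY

The claim accrued on April 26, 2010, when the wrongful act occurred.
4 years from April 26, 2010 is April 26, 2014.
Because the written tolling agreement ran from July 23, 2013 to May 18, 2014, the deadline is extended by 299 days to February 19, 2015.
Rousseau filed on November 8, 2014, before the February 19, 2015 deadline, so the action is timely.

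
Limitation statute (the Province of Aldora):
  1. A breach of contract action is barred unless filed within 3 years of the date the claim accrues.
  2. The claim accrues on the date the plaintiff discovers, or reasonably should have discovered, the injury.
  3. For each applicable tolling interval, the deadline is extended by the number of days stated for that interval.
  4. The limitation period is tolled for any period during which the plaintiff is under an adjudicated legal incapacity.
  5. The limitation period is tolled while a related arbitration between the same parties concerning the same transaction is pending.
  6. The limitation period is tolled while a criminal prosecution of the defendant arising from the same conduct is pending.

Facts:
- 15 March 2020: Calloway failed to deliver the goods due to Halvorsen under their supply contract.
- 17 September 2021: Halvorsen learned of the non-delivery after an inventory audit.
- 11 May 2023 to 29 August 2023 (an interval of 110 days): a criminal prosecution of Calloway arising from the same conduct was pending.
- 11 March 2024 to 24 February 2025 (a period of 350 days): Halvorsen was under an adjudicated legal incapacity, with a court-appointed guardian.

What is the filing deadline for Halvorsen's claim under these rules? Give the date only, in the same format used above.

Under the discovery rule, the claim accrued on 17 September 2021, when Halvorsen discovered the injury — not on the 15 March 2020 date of the underlying act.
3 years from 17 September 2021 is 17 September 2024.
The pending criminal prosecution from 11 May 2023 to 29 August 2023 tolled the period for 110 days, extending the deadline to 5 January 2025.
The period was tolled for 350 days by the plaintiff's legal incapacity (11 March 2024 to 24 February 2025), pushing the deadline to 21 December 2025.

21 December 2025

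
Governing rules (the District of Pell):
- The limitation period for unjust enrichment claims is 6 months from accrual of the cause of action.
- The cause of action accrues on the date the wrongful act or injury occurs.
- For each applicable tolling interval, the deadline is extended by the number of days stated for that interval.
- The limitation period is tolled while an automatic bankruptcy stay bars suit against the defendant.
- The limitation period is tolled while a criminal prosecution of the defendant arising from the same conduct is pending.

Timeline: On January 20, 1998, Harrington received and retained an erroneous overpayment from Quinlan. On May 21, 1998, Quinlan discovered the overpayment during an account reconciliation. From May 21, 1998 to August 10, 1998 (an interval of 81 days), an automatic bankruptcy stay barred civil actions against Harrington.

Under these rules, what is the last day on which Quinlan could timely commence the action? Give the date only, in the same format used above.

October 9, 1998

Accrual is governed by the date of the act, so the period began to run on January 20, 1998; the later discovery on May 21, 1998 is irrelevant under the stated rule.
The untolled deadline — 6 months after January 20, 1998 — is July 20, 1998.
The automatic bankruptcy stay from May 21, 1998 to August 10, 1998 tolled the period for 81 days, extending the deadline to October 9, 1998.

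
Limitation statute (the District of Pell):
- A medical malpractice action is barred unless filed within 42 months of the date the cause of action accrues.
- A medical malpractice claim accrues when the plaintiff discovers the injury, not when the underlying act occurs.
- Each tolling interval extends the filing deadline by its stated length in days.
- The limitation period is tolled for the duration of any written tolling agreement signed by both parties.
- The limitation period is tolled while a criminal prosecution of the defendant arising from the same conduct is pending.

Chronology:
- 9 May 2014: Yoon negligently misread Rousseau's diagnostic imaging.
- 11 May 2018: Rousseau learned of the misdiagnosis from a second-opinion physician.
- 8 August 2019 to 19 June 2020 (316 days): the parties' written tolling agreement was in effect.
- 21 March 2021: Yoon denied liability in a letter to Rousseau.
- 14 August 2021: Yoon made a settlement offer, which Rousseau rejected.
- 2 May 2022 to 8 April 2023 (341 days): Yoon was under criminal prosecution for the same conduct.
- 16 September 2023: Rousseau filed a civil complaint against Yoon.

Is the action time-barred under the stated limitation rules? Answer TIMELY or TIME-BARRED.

TIME-BARRED

Accrual is tied to discovery, so the period began on 11 May 2018 rather than on 9 May 2014 when the act occurred.
42 months from 11 May 2018 is 11 November 2021.
The period was tolled for 316 days by the written tolling agreement (8 August 2019 to 19 June 2020), pushing the deadline to 23 September 2022.
Because the pending criminal prosecution ran from 2 May 2022 to 8 April 2023, the deadline is extended by 341 days to 30 August 2023.
Nothing else in the chronology tolls or restarts the period.
Rousseau filed on 16 September 2023, after the 30 August 2023 deadline, so the action is time-barred.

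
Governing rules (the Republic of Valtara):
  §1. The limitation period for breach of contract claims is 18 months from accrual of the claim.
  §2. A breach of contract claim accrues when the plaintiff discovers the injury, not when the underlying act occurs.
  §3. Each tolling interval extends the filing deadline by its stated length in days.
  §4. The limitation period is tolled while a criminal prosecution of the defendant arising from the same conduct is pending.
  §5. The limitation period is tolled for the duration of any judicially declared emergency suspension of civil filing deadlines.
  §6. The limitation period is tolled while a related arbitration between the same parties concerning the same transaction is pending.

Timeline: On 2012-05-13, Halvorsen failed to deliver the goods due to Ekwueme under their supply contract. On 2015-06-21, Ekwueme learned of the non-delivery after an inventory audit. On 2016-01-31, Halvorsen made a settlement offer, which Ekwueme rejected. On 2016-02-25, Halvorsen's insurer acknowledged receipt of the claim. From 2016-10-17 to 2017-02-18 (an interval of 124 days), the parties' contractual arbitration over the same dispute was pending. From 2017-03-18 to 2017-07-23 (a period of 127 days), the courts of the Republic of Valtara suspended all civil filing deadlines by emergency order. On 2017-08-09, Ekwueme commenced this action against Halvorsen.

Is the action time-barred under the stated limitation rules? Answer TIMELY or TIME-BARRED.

TIMELY

The claim did not accrue until Ekwueme discovered the injury on 2015-06-21; the 2012-05-13 act date does not start the clock under the stated rule.
18 months from 2015-06-21 is 2016-12-21.
The period was tolled for 124 days by the pending related arbitration (2016-10-17 to 2017-02-18), pushing the deadline to 2017-04-24.
The period was tolled for 127 days by the emergency suspension of filing deadlines (2017-03-18 to 2017-07-23), pushing the deadline to 2017-08-29.
Nothing else in the chronology tolls or restarts the period.
Filing on 2017-08-09 beat the 2017-08-29 deadline — the action is timely.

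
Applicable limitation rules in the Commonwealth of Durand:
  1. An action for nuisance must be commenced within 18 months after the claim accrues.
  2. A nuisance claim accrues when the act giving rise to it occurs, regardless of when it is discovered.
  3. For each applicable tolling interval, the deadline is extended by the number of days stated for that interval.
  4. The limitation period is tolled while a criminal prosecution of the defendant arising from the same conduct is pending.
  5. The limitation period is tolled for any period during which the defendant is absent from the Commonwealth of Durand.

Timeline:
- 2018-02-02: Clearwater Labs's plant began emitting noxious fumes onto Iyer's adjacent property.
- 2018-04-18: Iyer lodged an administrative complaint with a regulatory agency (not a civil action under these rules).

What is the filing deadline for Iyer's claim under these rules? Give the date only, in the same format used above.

2019-08-02

The claim accrued on 2018-02-02, the date of the act.
The untolled deadline — 18 months after 2018-02-02 — is 2019-08-02.
None of the other events listed affects the running of the period under the stated rules.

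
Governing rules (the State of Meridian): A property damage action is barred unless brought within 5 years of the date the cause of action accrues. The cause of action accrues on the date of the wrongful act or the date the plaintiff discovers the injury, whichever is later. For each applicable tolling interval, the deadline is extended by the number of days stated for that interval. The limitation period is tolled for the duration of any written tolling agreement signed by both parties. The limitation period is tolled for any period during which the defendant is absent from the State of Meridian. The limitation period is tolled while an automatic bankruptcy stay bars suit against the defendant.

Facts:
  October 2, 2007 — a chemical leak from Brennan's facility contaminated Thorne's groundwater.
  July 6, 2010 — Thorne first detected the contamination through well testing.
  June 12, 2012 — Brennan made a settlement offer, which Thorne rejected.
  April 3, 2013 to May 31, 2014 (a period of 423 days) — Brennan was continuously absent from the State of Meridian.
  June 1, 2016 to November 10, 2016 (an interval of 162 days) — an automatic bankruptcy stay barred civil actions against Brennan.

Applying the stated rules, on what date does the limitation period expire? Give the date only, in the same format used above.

February 10, 2017

The claim accrued on July 6, 2010 — the later of the October 2, 2007 act and the July 6, 2010 discovery.
The untolled deadline — 5 years after July 6, 2010 — is July 6, 2015.
The period was tolled for 423 days by the defendant's absence from the jurisdiction (April 3, 2013 to May 31, 2014), pushing the deadline to September 1, 2016.
The period was tolled for 162 days by the automatic bankruptcy stay (June 1, 2016 to November 10, 2016), pushing the deadline to February 10, 2017.
None of the other events listed affects the running of the period under the stated rules.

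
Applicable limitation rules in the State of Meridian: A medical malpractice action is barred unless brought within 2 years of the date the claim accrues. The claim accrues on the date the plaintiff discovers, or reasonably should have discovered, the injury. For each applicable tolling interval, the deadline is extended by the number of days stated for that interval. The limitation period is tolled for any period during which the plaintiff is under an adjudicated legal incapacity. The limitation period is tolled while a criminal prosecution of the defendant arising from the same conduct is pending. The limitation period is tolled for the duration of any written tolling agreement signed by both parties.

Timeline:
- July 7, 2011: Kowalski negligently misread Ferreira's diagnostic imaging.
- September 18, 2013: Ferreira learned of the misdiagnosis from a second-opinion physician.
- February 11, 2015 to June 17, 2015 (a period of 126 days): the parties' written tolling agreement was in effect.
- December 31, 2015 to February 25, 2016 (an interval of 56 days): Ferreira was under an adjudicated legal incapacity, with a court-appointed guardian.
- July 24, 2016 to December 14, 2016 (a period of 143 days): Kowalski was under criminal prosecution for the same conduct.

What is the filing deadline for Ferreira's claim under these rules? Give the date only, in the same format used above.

March 18, 2016

Accrual is tied to discovery, so the period began on September 18, 2013 rather than on July 7, 2011 when the act occurred.
Adding the 2 years base period to September 18, 2013 gives a deadline of September 18, 2015, before any tolling.
The period was tolled for 126 days by the written tolling agreement (February 11, 2015 to June 17, 2015), pushing the deadline to January 22, 2016.
Because the plaintiff's legal incapacity ran from December 31, 2015 to February 25, 2016, the deadline is extended by 56 days to March 18, 2016.
By the time the pending criminal prosecution began on July 24, 2016, the limitation period had already expired on March 18, 2016; that interval cannot revive it.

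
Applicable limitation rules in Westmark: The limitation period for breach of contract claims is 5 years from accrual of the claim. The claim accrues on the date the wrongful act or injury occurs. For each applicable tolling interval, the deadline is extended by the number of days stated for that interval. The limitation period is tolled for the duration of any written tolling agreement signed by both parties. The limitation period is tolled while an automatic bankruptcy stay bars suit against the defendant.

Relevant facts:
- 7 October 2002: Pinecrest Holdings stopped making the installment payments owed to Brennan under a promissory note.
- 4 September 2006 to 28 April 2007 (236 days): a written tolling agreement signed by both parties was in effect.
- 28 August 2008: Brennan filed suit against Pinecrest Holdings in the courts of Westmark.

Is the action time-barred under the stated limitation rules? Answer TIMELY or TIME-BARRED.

The claim accrued on 7 October 2002, the date of the act.
The untolled deadline — 5 years after 7 October 2002 — is 7 October 2007.
The written tolling agreement from 4 September 2006 to 28 April 2007 tolled the period for 236 days, extending the deadline to 30 May 2008.
Filing on 28 August 2008 missed the 30 May 2008 deadline — the action is time-barred.

TIME-BARRED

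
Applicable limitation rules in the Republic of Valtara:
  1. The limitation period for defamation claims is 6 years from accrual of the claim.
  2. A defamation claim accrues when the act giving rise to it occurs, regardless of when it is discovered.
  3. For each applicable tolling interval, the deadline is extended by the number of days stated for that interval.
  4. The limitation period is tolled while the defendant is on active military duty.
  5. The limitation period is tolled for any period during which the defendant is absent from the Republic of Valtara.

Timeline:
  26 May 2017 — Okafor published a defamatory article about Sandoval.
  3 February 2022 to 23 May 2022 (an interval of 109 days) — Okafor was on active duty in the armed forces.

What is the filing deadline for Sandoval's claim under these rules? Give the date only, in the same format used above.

12 September 2023

The limitation period began to run on 26 May 2017.
6 years from 26 May 2017 is 26 May 2023.
The defendant's active military service from 3 February 2022 to 23 May 2022 tolled the period for 109 days, extending the deadline to 12 September 2023.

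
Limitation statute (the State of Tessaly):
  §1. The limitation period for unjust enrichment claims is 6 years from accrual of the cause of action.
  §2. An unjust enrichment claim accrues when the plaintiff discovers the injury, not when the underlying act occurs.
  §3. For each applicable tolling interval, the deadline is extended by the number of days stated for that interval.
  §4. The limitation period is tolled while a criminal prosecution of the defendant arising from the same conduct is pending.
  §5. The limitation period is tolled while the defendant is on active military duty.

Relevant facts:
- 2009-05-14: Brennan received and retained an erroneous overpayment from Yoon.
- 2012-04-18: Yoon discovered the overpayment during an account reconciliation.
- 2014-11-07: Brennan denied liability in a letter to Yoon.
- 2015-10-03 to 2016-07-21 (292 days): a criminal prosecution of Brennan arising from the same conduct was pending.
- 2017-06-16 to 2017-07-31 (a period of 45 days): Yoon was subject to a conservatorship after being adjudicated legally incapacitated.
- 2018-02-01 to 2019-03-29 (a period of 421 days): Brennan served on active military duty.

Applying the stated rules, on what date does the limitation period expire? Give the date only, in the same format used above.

2020-03-31

Accrual is tied to discovery, so the period began on 2012-04-18 rather than on 2009-05-14 when the act occurred.
Adding the 6 years base period to 2012-04-18 gives a deadline of 2018-04-18, before any tolling.
The period was tolled for 292 days by the pending criminal prosecution (2015-10-03 to 2016-07-21), pushing the deadline to 2019-02-04.
Because the defendant's active military service ran from 2018-02-01 to 2019-03-29, the deadline is extended by 421 days to 2020-03-31.
Although the plaintiff's incapacity ran from 2017-06-16 to 2017-07-31, the stated rules do not make that a tolling event, so it is disregarded.
The other events in the timeline have no effect on the limitation period under the stated rules.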